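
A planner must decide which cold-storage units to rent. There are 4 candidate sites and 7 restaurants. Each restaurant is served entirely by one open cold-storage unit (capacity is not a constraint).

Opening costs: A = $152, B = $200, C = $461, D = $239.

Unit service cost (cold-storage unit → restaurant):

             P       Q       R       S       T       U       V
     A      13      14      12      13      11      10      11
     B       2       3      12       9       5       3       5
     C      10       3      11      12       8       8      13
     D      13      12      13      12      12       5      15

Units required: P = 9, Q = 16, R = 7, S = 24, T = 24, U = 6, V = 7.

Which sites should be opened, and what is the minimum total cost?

For any fixed open set, each restaurant goes to its cheapest open site; total = fixed + service.
{B}: P→B 2·9=18, Q→B 3·16=48, R→B 12·7=84, S→B 9·24=216, T→B 5·24=120, U→B 3·6=18, V→B 5·7=35. Service 539; fixed 200; total 739.
{A, B}: service 539 + fixed 352 = 891
{B, D}: service 539 + fixed 439 = 978
{A, B, C, D}: service 532 + fixed 1052 = 1584
No other subset beats 739.

Open B only; minimum total cost 739.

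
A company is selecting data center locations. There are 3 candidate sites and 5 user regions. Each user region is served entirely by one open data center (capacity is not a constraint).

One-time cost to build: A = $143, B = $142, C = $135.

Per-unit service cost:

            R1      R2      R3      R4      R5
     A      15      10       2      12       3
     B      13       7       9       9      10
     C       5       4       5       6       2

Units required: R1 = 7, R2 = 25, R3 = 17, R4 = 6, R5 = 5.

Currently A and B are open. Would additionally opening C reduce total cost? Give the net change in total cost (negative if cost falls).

Current service cost with {A, B}: 369.
Adding C: each user region re-picks its cheapest; new service cost 215, saving 154.
Extra fixed cost: 135. Net change = 135 − 154 = -19.
(Totals: 654 → 635.)

Yes — net change −19 (cost falls by 19).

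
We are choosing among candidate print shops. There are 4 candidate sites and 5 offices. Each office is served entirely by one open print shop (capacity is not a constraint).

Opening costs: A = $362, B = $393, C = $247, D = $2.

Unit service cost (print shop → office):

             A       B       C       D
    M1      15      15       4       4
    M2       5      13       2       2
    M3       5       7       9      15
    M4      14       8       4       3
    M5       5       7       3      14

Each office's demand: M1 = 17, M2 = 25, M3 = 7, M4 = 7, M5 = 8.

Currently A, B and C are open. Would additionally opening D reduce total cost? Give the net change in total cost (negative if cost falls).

Yes — net change −5 (cost falls by 5).

Current service cost with {A, B, C}: 205.
Adding D: each office re-picks its cheapest; new service cost 198, saving 7.
Extra fixed cost: 2. Net change = 2 − 7 = -5.
(Totals: 1207 → 1202.)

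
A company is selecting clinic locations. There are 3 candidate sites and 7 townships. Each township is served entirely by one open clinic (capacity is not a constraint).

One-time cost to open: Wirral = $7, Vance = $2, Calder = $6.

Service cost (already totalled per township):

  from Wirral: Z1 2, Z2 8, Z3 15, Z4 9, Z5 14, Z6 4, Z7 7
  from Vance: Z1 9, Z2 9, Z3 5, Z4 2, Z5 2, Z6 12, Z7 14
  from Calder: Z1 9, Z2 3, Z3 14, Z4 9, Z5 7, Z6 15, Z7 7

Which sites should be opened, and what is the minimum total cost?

Open Wirral and Vance; minimum total cost 39.

For any fixed open set, each township goes to its cheapest open site; total = fixed + service.
{Wirral, Vance}: Z1→Wirral 2, Z2→Wirral 8, Z3→Vance 5, Z4→Vance 2, Z5→Vance 2, Z6→Wirral 4, Z7→Wirral 7. Service 30; fixed 9; total 39.
{Wirral, Vance, Calder}: Z1→Wirral 2, Z2→Calder 3, Z3→Vance 5, Z4→Vance 2, Z5→Vance 2, Z6→Wirral 4, Z7→Wirral 7. Service 25; fixed 15; total 40.
{Vance, Calder}: service 40 + fixed 8 = 48
{Vance}: service 53 + fixed 2 = 55
(All 7 nonempty subsets were checked; Wirral and Vance is lowest.)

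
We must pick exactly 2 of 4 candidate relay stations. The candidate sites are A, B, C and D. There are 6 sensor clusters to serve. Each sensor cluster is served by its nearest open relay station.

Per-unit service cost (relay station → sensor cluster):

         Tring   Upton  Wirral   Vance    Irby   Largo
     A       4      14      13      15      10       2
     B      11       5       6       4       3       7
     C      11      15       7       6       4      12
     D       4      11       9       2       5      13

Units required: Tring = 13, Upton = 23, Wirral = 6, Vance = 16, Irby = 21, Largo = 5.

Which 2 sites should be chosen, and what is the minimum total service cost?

With exactly 2 open, each sensor cluster uses its cheapest among the chosen.
{B, D}: Tring→D 4·13=52, Upton→B 5·23=115, Wirral→B 6·6=36, Vance→D 2·16=32, Irby→B 3·21=63, Largo→B 7·5=35. Service cost 333.
{A, B}: service cost 340
{B, C}: service cost 456
Among all 6 size-2 choices, {B, D} is lowest.

Choose B and D; total service cost 333.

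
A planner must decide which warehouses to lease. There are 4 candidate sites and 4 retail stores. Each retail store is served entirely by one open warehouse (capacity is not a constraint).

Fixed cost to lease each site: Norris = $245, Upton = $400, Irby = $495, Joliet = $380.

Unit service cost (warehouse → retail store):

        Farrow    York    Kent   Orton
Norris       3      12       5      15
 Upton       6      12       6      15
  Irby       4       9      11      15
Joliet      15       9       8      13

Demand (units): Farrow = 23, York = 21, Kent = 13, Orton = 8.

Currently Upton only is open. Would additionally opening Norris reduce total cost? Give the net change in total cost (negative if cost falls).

Current service cost with {Upton}: 588.
Adding Norris: each retail store re-picks its cheapest; new service cost 506, saving 82.
Extra fixed cost: 245. Net change = 245 − 82 = 163.
(Totals: 988 → 1151.)

No — net change +163 (cost rises by 163).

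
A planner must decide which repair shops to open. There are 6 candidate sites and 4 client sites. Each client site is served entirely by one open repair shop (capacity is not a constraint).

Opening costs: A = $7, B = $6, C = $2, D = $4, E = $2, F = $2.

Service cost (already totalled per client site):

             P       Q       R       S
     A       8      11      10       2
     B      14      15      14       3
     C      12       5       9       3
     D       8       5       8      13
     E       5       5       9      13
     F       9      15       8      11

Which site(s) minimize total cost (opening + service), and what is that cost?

For any fixed open set, each client site goes to its cheapest open site; total = fixed + service.
{C, E}: P→E 5, Q→C 5, R→C 9, S→C 3. Service 22; fixed 4; total 26.
{C, E, F}: P→E 5, Q→C 5, R→F 8, S→C 3. Service 21; fixed 6; total 27.
{C, D, E}: P→E 5, Q→C 5, R→D 8, S→C 3. Service 21; fixed 8; total 29.
{A, B, C, D, E, F}: service 20 + fixed 23 = 43
No other subset beats 26.

Open C and E; minimum total cost 26.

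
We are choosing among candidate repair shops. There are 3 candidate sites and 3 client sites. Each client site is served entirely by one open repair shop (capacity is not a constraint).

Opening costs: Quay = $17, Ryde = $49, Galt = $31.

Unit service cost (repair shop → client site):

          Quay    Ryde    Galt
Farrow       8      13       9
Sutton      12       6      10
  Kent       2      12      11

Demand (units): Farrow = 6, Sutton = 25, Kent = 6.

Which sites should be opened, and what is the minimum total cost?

Open Quay and Ryde; minimum total cost 276.

For any fixed open set, each client site goes to its cheapest open site; total = fixed + service.
{Quay, Ryde}: Farrow→Quay 8·6=48, Sutton→Ryde 6·25=150, Kent→Quay 2·6=12. Service 210; fixed 66; total 276.
{Quay, Ryde, Galt}: service 210 + fixed 97 = 307
{Ryde}: Farrow→Ryde 13·6=78, Sutton→Ryde 6·25=150, Kent→Ryde 12·6=72. Service 300; fixed 49; total 349.
{Quay}: Farrow→Quay 8·6=48, Sutton→Quay 12·25=300, Kent→Quay 2·6=12. Service 360; fixed 17; total 377.
No other subset beats 276.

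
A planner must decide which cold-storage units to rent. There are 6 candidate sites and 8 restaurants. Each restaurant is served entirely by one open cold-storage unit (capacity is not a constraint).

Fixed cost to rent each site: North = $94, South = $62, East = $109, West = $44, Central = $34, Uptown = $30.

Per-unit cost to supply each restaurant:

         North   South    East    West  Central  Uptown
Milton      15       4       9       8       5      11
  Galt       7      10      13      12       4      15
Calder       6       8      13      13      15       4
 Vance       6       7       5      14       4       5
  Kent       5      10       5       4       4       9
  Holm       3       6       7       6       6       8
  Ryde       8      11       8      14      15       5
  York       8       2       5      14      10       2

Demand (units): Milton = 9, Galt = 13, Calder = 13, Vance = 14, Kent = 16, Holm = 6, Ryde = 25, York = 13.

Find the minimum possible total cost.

Minimum total cost: 520

For any fixed open set, each restaurant goes to its cheapest open site; total = fixed + service.
{Central, Uptown}: Milton→Central 5·9=45, Galt→Central 4·13=52, Calder→Uptown 4·13=52, Vance→Central 4·14=56, Kent→Central 4·16=64, Holm→Central 6·6=36, Ryde→Uptown 5·25=125, York→Uptown 2·13=26. Service 456; fixed 64; total 520.
{West, Central, Uptown}: service 456 + fixed 108 = 564
{South, Central, Uptown}: Milton→South 4·9=36, Galt→Central 4·13=52, Calder→Uptown 4·13=52, Vance→Central 4·14=56, Kent→Central 4·16=64, Holm→South 6·6=36, Ryde→Uptown 5·25=125, York→South 2·13=26. Service 447; fixed 126; total 573.
{North, South, East, West, Central, Uptown}: service 429 + fixed 373 = 802
No other subset beats 520.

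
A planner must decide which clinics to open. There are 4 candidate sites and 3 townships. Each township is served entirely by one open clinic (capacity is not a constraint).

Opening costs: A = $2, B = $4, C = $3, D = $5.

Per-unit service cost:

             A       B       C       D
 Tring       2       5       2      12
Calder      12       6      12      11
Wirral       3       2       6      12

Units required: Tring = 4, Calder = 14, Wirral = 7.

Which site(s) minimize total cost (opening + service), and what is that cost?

Open A and B; minimum total cost 112.

For any fixed open set, each township goes to its cheapest open site; total = fixed + service.
{A, B}: Tring→A 2·4=8, Calder→B 6·14=84, Wirral→B 2·7=14. Service 106; fixed 6; total 112.
{B, C}: Tring→C 2·4=8, Calder→B 6·14=84, Wirral→B 2·7=14. Service 106; fixed 7; total 113.
{A, B, C}: service 106 + fixed 9 = 115
{A, B, C, D}: service 106 + fixed 14 = 120
No other subset beats 112.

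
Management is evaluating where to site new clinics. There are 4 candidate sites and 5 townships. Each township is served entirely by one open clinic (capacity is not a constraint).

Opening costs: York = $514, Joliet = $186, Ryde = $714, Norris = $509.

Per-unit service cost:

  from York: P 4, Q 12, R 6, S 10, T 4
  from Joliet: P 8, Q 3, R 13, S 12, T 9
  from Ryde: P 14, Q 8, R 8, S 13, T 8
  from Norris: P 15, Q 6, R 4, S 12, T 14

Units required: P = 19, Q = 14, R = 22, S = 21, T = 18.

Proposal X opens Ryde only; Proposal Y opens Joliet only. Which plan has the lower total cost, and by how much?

Proposal X: {Ryde}: P→Ryde 14·19=266, Q→Ryde 8·14=112, R→Ryde 8·22=176, S→Ryde 13·21=273, T→Ryde 8·18=144. Service 971; fixed 714; total 1685.
Proposal Y: {Joliet}: P→Joliet 8·19=152, Q→Joliet 3·14=42, R→Joliet 13·22=286, S→Joliet 12·21=252, T→Joliet 9·18=162. Service 894; fixed 186; total 1080.
Difference: |1685 − 1080| = 605.

Proposal Y is cheaper by 605.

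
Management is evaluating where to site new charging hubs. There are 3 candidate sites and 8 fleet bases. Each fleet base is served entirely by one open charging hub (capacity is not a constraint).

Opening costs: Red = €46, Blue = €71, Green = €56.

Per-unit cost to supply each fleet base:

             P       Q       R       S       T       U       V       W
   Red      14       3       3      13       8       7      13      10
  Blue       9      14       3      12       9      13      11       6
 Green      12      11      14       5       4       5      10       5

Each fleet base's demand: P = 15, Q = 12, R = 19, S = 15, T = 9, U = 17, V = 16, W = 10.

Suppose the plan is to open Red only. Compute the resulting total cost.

Each fleet base is assigned to its cheapest site among the open ones.
{Red}: P→Red 14·15=210, Q→Red 3·12=36, R→Red 3·19=57, S→Red 13·15=195, T→Red 8·9=72, U→Red 7·17=119, V→Red 13·16=208, W→Red 10·10=100. Service 997; fixed 46; total 1043.

Total cost: 1043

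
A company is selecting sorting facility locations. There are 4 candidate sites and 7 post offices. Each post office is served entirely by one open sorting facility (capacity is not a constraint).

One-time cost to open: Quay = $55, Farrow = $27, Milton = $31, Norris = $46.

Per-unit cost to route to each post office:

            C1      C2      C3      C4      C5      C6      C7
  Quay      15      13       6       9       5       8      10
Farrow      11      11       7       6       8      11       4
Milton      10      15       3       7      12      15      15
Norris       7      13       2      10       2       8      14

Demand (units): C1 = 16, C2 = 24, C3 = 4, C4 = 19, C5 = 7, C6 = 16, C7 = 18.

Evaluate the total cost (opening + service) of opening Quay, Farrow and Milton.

Each post office is assigned to its cheapest site among the open ones.
{Quay, Farrow, Milton}: C1→Milton 10·16=160, C2→Farrow 11·24=264, C3→Milton 3·4=12, C4→Farrow 6·19=114, C5→Quay 5·7=35, C6→Quay 8·16=128, C7→Farrow 4·18=72. Service 785; fixed 113; total 898.

Total cost: 898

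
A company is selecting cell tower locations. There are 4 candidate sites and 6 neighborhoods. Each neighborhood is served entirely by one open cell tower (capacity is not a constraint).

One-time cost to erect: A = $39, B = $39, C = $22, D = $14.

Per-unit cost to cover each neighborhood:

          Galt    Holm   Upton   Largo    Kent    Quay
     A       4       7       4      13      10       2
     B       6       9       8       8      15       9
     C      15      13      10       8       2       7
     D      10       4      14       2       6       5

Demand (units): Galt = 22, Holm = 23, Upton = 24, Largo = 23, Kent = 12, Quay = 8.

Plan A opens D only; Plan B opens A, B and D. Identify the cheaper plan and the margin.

Plan A: {D}: Galt→D 10·22=220, Holm→D 4·23=92, Upton→D 14·24=336, Largo→D 2·23=46, Kent→D 6·12=72, Quay→D 5·8=40. Service 806; fixed 14; total 820.
Plan B: {A, B, D}: Galt→A 4·22=88, Holm→D 4·23=92, Upton→A 4·24=96, Largo→D 2·23=46, Kent→D 6·12=72, Quay→A 2·8=16. Service 410; fixed 92; total 502.
Difference: |820 − 502| = 318.

Plan B is cheaper by 318.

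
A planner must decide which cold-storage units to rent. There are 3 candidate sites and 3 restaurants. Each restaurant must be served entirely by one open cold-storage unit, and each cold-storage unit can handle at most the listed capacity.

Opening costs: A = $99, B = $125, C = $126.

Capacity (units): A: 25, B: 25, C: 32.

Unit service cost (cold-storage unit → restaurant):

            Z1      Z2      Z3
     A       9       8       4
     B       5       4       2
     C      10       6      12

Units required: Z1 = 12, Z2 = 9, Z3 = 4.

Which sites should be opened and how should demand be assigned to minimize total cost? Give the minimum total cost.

Open {B}: Z1→B 5·12=60, Z2→B 4·9=36, Z3→B 2·4=8.
Loads: B carries 25/25. Service 104; fixed 125; total 229.
Next best feasible plan costs 295.

Minimum total cost: 229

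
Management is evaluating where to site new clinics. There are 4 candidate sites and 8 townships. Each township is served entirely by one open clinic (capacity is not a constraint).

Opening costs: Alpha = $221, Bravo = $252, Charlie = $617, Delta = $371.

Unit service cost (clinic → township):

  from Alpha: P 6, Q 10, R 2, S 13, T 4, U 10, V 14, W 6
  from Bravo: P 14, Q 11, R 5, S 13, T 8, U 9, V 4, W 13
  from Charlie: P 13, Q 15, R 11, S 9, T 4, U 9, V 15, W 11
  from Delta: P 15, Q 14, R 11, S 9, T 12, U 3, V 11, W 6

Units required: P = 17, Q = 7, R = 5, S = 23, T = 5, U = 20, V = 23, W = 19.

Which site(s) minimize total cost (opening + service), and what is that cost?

Open Alpha only; minimum total cost 1358.

For any fixed open set, each township goes to its cheapest open site; total = fixed + service.
{Alpha}: P→Alpha 6·17=102, Q→Alpha 10·7=70, R→Alpha 2·5=10, S→Alpha 13·23=299, T→Alpha 4·5=20, U→Alpha 10·20=200, V→Alpha 14·23=322, W→Alpha 6·19=114. Service 1137; fixed 221; total 1358.
{Alpha, Bravo}: P→Alpha 6·17=102, Q→Alpha 10·7=70, R→Alpha 2·5=10, S→Alpha 13·23=299, T→Alpha 4·5=20, U→Bravo 9·20=180, V→Bravo 4·23=92, W→Alpha 6·19=114. Service 887; fixed 473; total 1360.
{Alpha, Delta}: service 836 + fixed 592 = 1428
{Alpha, Bravo, Charlie, Delta}: service 675 + fixed 1461 = 2136
No other subset beats 1358.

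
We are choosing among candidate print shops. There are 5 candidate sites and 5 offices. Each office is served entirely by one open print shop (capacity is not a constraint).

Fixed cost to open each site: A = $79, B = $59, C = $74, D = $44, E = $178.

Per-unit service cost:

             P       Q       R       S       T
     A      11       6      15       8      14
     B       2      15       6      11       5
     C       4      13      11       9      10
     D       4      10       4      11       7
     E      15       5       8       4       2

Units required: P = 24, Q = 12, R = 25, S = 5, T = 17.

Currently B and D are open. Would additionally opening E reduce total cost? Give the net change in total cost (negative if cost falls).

Current service cost with {B, D}: 408.
Adding E: each office re-picks its cheapest; new service cost 262, saving 146.
Extra fixed cost: 178. Net change = 178 − 146 = 32.
(Totals: 511 → 543.)

No — net change +32 (cost rises by 32).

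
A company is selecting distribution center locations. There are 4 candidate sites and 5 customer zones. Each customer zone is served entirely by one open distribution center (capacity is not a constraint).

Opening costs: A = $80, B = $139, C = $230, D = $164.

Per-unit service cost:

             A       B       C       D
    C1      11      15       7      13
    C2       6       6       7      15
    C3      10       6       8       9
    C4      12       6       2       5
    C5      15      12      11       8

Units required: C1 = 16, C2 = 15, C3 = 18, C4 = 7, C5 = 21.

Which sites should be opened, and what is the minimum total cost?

Open C only; minimum total cost 836.

For any fixed open set, each customer zone goes to its cheapest open site; total = fixed + service.
{C}: C1→C 7·16=112, C2→C 7·15=105, C3→C 8·18=144, C4→C 2·7=14, C5→C 11·21=231. Service 606; fixed 230; total 836.
{B}: C1→B 15·16=240, C2→B 6·15=90, C3→B 6·18=108, C4→B 6·7=42, C5→B 12·21=252. Service 732; fixed 139; total 871.
{A, D}: C1→A 11·16=176, C2→A 6·15=90, C3→D 9·18=162, C4→D 5·7=35, C5→D 8·21=168. Service 631; fixed 244; total 875.
{A, B, C, D}: service 492 + fixed 613 = 1105
No other subset beats 836.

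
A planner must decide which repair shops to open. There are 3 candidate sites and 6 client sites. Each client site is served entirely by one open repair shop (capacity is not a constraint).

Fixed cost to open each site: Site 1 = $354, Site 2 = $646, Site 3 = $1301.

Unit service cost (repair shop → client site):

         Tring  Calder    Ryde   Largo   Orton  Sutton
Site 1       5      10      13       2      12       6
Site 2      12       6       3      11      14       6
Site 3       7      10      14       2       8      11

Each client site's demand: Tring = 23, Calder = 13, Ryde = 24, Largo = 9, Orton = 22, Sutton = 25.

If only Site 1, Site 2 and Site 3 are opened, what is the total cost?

Total cost: 2910

Each client site is assigned to its cheapest site among the open ones.
{Site 1, Site 2, Site 3}: Tring→Site 1 5·23=115, Calder→Site 2 6·13=78, Ryde→Site 2 3·24=72, Largo→Site 1 2·9=18, Orton→Site 3 8·22=176, Sutton→Site 1 6·25=150. Service 609; fixed 2301; total 2910.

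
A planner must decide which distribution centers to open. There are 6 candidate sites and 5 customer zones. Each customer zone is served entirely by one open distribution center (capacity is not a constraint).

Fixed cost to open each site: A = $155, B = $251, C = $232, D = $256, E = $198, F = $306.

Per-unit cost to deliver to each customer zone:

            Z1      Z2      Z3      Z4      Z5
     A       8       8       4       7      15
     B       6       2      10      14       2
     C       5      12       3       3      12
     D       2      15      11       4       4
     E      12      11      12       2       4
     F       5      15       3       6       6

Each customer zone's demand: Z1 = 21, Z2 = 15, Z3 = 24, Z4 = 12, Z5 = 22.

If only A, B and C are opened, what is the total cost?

Total cost: 925

Each customer zone is assigned to its cheapest site among the open ones.
{A, B, C}: Z1→C 5·21=105, Z2→B 2·15=30, Z3→C 3·24=72, Z4→C 3·12=36, Z5→B 2·22=44. Service 287; fixed 638; total 925.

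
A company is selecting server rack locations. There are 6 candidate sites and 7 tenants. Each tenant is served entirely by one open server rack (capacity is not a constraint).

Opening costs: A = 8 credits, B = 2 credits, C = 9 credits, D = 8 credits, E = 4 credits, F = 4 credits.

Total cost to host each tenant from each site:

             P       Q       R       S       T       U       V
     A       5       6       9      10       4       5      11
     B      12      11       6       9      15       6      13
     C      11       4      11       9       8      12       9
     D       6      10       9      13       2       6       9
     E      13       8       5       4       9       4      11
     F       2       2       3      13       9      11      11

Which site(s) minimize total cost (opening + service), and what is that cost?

For any fixed open set, each tenant goes to its cheapest open site; total = fixed + service.
{D, E, F}: P→F 2, Q→F 2, R→F 3, S→E 4, T→D 2, U→E 4, V→D 9. Service 26; fixed 16; total 42.
{E, F}: P→F 2, Q→F 2, R→F 3, S→E 4, T→E 9, U→E 4, V→E 11. Service 35; fixed 8; total 43.
{B, D, E, F}: service 26 + fixed 18 = 44
{A, B, C, D, E, F}: service 26 + fixed 35 = 61
No other subset beats 42.

Open D, E and F; minimum total cost 42.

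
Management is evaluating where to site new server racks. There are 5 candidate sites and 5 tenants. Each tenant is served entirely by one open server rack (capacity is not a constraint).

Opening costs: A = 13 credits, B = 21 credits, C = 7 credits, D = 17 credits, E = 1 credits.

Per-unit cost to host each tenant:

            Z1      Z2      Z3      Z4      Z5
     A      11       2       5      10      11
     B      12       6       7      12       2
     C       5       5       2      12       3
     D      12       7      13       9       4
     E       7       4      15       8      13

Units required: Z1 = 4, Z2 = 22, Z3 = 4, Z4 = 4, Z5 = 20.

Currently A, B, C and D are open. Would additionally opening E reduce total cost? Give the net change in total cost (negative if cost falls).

Yes — net change −3 (cost falls by 3).

Current service cost with {A, B, C, D}: 148.
Adding E: each tenant re-picks its cheapest; new service cost 144, saving 4.
Extra fixed cost: 1. Net change = 1 − 4 = -3.
(Totals: 206 → 203.)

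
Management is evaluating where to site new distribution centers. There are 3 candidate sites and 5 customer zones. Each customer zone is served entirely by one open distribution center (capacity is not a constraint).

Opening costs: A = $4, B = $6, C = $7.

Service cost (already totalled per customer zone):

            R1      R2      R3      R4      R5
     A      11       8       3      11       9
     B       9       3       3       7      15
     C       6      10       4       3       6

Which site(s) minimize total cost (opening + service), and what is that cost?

Open B and C; minimum total cost 34.

For any fixed open set, each customer zone goes to its cheapest open site; total = fixed + service.
{B, C}: R1→C 6, R2→B 3, R3→B 3, R4→C 3, R5→C 6. Service 21; fixed 13; total 34.
{C}: R1→C 6, R2→C 10, R3→C 4, R4→C 3, R5→C 6. Service 29; fixed 7; total 36.
{A, C}: service 26 + fixed 11 = 37
{A, B, C}: R1→C 6, R2→B 3, R3→A 3, R4→C 3, R5→C 6. Service 21; fixed 17; total 38.
(All 7 nonempty subsets were checked; B and C is lowest.)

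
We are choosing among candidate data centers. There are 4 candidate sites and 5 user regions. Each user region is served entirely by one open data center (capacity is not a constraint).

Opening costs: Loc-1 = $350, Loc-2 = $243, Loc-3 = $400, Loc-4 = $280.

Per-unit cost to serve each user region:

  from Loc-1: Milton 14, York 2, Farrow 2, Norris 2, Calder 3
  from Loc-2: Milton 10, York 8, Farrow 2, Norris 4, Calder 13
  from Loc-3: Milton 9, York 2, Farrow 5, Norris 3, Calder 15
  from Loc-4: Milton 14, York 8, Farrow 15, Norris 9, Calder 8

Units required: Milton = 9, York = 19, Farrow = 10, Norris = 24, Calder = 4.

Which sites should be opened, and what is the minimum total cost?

Open Loc-1 only; minimum total cost 594.

For any fixed open set, each user region goes to its cheapest open site; total = fixed + service.
{Loc-1}: Milton→Loc-1 14·9=126, York→Loc-1 2·19=38, Farrow→Loc-1 2·10=20, Norris→Loc-1 2·24=48, Calder→Loc-1 3·4=12. Service 244; fixed 350; total 594.
{Loc-2}: service 410 + fixed 243 = 653
{Loc-3}: Milton→Loc-3 9·9=81, York→Loc-3 2·19=38, Farrow→Loc-3 5·10=50, Norris→Loc-3 3·24=72, Calder→Loc-3 15·4=60. Service 301; fixed 400; total 701.
{Loc-1, Loc-2, Loc-3, Loc-4}: service 199 + fixed 1273 = 1472
(All 15 nonempty subsets were checked; Loc-1 only is lowest.)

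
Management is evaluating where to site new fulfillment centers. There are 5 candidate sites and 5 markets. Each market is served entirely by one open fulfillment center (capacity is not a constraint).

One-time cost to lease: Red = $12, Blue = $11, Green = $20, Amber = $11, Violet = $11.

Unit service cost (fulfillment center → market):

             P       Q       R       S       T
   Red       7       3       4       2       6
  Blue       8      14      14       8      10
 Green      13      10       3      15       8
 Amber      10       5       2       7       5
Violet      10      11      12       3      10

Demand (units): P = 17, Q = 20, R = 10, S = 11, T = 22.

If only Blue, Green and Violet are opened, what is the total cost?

Total cost: 617

Each market is assigned to its cheapest site among the open ones.
{Blue, Green, Violet}: P→Blue 8·17=136, Q→Green 10·20=200, R→Green 3·10=30, S→Violet 3·11=33, T→Green 8·22=176. Service 575; fixed 42; total 617.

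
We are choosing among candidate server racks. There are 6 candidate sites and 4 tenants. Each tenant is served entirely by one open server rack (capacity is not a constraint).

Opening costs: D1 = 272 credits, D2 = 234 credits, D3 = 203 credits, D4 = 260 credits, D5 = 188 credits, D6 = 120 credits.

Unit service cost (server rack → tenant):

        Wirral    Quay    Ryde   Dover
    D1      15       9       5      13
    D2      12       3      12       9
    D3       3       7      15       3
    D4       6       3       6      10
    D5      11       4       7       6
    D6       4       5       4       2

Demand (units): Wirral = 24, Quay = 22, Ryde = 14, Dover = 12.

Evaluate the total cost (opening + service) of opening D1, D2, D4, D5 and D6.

Each tenant is assigned to its cheapest site among the open ones.
{D1, D2, D4, D5, D6}: Wirral→D6 4·24=96, Quay→D2 3·22=66, Ryde→D6 4·14=56, Dover→D6 2·12=24. Service 242; fixed 1074; total 1316.

Total cost: 1316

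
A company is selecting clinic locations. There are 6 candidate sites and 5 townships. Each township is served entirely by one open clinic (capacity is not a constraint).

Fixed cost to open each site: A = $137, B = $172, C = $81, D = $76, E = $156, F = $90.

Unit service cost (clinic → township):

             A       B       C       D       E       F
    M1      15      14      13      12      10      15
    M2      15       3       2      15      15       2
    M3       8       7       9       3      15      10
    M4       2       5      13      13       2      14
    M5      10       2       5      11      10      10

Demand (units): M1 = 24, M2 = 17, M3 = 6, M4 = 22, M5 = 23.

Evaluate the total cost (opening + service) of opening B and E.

Total cost: 751

Each township is assigned to its cheapest site among the open ones.
{B, E}: M1→E 10·24=240, M2→B 3·17=51, M3→B 7·6=42, M4→E 2·22=44, M5→B 2·23=46. Service 423; fixed 328; total 751.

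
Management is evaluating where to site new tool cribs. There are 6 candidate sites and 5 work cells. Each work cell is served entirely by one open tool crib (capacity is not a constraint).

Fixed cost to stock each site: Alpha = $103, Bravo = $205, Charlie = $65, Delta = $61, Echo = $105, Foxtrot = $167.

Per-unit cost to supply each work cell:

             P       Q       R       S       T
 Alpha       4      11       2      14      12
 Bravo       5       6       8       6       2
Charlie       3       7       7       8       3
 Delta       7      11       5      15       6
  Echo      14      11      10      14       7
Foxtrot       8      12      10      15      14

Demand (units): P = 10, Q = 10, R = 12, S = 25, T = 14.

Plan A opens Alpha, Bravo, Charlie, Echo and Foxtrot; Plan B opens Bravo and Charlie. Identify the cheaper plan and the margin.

Plan A: {Alpha, Bravo, Charlie, Echo, Foxtrot}: P→Charlie 3·10=30, Q→Bravo 6·10=60, R→Alpha 2·12=24, S→Bravo 6·25=150, T→Bravo 2·14=28. Service 292; fixed 645; total 937.
Plan B: {Bravo, Charlie}: P→Charlie 3·10=30, Q→Bravo 6·10=60, R→Charlie 7·12=84, S→Bravo 6·25=150, T→Bravo 2·14=28. Service 352; fixed 270; total 622.
Difference: |937 − 622| = 315.

Plan B is cheaper by 315.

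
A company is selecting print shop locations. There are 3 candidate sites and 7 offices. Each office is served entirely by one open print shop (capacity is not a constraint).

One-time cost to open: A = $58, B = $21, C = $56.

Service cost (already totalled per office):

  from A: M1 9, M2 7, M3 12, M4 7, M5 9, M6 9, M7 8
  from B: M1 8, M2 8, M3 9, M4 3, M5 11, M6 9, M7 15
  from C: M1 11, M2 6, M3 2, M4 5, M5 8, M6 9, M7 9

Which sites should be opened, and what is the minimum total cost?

For any fixed open set, each office goes to its cheapest open site; total = fixed + service.
{B}: M1→B 8, M2→B 8, M3→B 9, M4→B 3, M5→B 11, M6→B 9, M7→B 15. Service 63; fixed 21; total 84.
{C}: M1→C 11, M2→C 6, M3→C 2, M4→C 5, M5→C 8, M6→C 9, M7→C 9. Service 50; fixed 56; total 106.
{A}: M1→A 9, M2→A 7, M3→A 12, M4→A 7, M5→A 9, M6→A 9, M7→A 8. Service 61; fixed 58; total 119.
{A, B, C}: service 44 + fixed 135 = 179
(All 7 nonempty subsets were checked; B only is lowest.)

Open B only; minimum total cost 84.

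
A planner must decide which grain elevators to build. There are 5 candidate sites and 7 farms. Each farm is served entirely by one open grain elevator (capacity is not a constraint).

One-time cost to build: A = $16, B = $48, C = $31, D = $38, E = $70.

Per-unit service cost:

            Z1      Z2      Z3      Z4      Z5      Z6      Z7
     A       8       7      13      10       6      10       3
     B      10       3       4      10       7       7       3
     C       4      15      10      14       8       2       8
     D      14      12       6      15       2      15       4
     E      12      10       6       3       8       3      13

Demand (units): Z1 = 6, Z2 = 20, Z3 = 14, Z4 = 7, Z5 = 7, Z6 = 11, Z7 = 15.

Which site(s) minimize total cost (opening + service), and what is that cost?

Open B and C; minimum total cost 405.

For any fixed open set, each farm goes to its cheapest open site; total = fixed + service.
{B, C}: Z1→C 4·6=24, Z2→B 3·20=60, Z3→B 4·14=56, Z4→B 10·7=70, Z5→B 7·7=49, Z6→C 2·11=22, Z7→B 3·15=45. Service 326; fixed 79; total 405.
{B, C, D}: Z1→C 4·6=24, Z2→B 3·20=60, Z3→B 4·14=56, Z4→B 10·7=70, Z5→D 2·7=14, Z6→C 2·11=22, Z7→B 3·15=45. Service 291; fixed 117; total 408.
{A, B, C}: service 319 + fixed 95 = 414
{A, B, C, D, E}: Z1→C 4·6=24, Z2→B 3·20=60, Z3→B 4·14=56, Z4→E 3·7=21, Z5→D 2·7=14, Z6→C 2·11=22, Z7→A 3·15=45. Service 242; fixed 203; total 445.
No other subset beats 405.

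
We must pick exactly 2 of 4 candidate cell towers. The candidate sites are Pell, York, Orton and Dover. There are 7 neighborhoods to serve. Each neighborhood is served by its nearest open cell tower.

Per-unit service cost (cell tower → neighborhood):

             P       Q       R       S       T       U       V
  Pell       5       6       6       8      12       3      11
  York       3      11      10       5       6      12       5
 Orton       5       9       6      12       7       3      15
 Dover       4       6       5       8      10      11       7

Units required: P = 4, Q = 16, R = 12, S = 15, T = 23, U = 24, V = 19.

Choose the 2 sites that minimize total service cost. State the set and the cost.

Choose Pell and York; total service cost 560.

With exactly 2 open, each neighborhood uses its cheapest among the chosen.
{Pell, York}: P→York 3·4=12, Q→Pell 6·16=96, R→Pell 6·12=72, S→York 5·15=75, T→York 6·23=138, U→Pell 3·24=72, V→York 5·19=95. Service cost 560.
{York, Orton}: service cost 608
{Orton, Dover}: service cost 658
Among all 6 size-2 choices, {Pell, York} is lowest.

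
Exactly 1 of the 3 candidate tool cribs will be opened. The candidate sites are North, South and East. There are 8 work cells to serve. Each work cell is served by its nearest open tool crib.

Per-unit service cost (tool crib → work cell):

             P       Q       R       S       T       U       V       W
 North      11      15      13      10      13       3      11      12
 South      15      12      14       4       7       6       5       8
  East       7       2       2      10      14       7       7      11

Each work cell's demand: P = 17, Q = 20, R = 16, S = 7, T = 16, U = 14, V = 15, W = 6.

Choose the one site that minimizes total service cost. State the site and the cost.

Choose East only; total service cost 754.

With exactly 1 open, each work cell uses its cheapest among the chosen.
{East}: P→East 7·17=119, Q→East 2·20=40, R→East 2·16=32, S→East 10·7=70, T→East 14·16=224, U→East 7·14=98, V→East 7·15=105, W→East 11·6=66. Service cost 754.
{South}: service cost 1066
{North}: service cost 1252
Among all 3 size-1 choices, {East} is lowest.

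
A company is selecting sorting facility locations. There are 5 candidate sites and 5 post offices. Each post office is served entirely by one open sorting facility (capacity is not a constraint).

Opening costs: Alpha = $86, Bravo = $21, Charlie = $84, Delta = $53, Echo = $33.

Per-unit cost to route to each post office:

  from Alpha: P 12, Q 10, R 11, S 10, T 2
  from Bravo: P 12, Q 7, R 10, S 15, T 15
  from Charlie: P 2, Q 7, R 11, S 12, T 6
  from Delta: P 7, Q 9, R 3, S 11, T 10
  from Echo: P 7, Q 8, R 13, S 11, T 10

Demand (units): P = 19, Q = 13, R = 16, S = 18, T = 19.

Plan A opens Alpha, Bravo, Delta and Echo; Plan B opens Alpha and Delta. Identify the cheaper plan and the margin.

Plan B is cheaper by 28.

Plan A: {Alpha, Bravo, Delta, Echo}: P→Delta 7·19=133, Q→Bravo 7·13=91, R→Delta 3·16=48, S→Alpha 10·18=180, T→Alpha 2·19=38. Service 490; fixed 193; total 683.
Plan B: {Alpha, Delta}: P→Delta 7·19=133, Q→Delta 9·13=117, R→Delta 3·16=48, S→Alpha 10·18=180, T→Alpha 2·19=38. Service 516; fixed 139; total 655.
Difference: |683 − 655| = 28.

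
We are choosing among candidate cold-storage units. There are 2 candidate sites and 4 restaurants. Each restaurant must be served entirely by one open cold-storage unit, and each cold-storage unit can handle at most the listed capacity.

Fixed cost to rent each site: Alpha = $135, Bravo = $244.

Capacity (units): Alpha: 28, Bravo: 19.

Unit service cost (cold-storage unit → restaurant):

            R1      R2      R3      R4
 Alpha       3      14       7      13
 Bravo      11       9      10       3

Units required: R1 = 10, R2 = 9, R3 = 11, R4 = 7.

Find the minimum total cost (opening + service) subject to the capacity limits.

Minimum total cost: 588

Open {Alpha, Bravo}: R1→Alpha 3·10=30, R2→Bravo 9·9=81, R3→Alpha 7·11=77, R4→Bravo 3·7=21.
Loads: Alpha carries 21/28, Bravo carries 16/19. Service 209; fixed 379; total 588.
Next best feasible plan costs 658.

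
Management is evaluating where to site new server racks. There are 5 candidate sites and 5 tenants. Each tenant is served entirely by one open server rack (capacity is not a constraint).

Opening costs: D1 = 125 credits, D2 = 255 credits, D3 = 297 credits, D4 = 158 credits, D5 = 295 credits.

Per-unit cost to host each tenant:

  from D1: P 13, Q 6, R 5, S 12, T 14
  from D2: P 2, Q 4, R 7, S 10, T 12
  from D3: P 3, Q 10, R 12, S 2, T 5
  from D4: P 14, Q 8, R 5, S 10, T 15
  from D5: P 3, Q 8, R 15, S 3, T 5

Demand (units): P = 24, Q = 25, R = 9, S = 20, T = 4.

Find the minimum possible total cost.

Minimum total cost: 714

For any fixed open set, each tenant goes to its cheapest open site; total = fixed + service.
{D2}: P→D2 2·24=48, Q→D2 4·25=100, R→D2 7·9=63, S→D2 10·20=200, T→D2 12·4=48. Service 459; fixed 255; total 714.
{D1, D3}: service 327 + fixed 422 = 749
{D1, D5}: P→D5 3·24=72, Q→D1 6·25=150, R→D1 5·9=45, S→D5 3·20=60, T→D5 5·4=20. Service 347; fixed 420; total 767.
{D1, D2, D3, D4, D5}: P→D2 2·24=48, Q→D2 4·25=100, R→D1 5·9=45, S→D3 2·20=40, T→D3 5·4=20. Service 253; fixed 1130; total 1383.
No other subset beats 714.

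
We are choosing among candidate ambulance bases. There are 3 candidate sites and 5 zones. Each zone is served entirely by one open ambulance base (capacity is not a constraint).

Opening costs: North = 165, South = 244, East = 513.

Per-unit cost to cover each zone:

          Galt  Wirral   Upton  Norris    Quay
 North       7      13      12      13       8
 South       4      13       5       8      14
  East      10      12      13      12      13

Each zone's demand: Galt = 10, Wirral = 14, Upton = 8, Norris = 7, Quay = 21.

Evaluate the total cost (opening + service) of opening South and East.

Each zone is assigned to its cheapest site among the open ones.
{South, East}: Galt→South 4·10=40, Wirral→East 12·14=168, Upton→South 5·8=40, Norris→South 8·7=56, Quay→East 13·21=273. Service 577; fixed 757; total 1334.

Total cost: 1334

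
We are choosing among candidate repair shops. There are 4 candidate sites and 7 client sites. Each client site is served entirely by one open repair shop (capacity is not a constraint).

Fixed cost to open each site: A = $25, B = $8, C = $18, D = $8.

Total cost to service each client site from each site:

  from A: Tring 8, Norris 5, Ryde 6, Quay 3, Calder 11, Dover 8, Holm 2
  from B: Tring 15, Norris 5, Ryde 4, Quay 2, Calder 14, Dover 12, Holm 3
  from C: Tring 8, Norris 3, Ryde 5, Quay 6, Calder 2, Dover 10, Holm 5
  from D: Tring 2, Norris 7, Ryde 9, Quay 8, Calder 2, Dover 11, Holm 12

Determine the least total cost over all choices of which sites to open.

Minimum total cost: 45

For any fixed open set, each client site goes to its cheapest open site; total = fixed + service.
{B, D}: Tring→D 2, Norris→B 5, Ryde→B 4, Quay→B 2, Calder→D 2, Dover→D 11, Holm→B 3. Service 29; fixed 16; total 45.
{C}: Tring→C 8, Norris→C 3, Ryde→C 5, Quay→C 6, Calder→C 2, Dover→C 10, Holm→C 5. Service 39; fixed 18; total 57.
{B, C}: Tring→C 8, Norris→C 3, Ryde→B 4, Quay→B 2, Calder→C 2, Dover→C 10, Holm→B 3. Service 32; fixed 26; total 58.
{A, B, C, D}: Tring→D 2, Norris→C 3, Ryde→B 4, Quay→B 2, Calder→C 2, Dover→A 8, Holm→A 2. Service 23; fixed 59; total 82.
(All 15 nonempty subsets were checked; B and D is lowest.)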